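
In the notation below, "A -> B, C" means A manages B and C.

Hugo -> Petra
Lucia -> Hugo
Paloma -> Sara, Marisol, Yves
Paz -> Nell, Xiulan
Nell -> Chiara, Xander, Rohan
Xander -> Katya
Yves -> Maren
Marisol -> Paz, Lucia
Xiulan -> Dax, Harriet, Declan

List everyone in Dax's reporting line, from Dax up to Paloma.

Dax -> Xiulan -> Paz -> Marisol -> Paloma

Dax reports to Xiulan. Xiulan reports to Paz. Paz reports to Marisol. Marisol reports to Paloma. Paloma is at the top.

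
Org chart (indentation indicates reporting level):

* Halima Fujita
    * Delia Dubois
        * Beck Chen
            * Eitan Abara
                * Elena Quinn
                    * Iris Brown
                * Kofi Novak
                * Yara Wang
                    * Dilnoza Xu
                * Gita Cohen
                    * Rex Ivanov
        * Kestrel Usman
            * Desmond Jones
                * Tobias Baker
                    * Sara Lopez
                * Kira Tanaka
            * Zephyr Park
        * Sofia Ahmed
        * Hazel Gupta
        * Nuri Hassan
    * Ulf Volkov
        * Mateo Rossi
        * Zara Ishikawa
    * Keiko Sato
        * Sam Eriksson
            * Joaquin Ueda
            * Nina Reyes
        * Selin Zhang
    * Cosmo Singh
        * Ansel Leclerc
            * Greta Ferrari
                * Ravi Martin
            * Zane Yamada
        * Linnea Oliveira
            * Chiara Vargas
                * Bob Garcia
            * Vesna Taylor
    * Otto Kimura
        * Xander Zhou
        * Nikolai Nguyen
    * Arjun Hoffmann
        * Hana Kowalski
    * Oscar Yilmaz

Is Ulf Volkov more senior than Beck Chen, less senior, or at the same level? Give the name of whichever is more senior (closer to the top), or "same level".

Ulf Volkov

Ulf Volkov is 1 level below Halima Fujita; Beck Chen is 2. Ulf Volkov is higher.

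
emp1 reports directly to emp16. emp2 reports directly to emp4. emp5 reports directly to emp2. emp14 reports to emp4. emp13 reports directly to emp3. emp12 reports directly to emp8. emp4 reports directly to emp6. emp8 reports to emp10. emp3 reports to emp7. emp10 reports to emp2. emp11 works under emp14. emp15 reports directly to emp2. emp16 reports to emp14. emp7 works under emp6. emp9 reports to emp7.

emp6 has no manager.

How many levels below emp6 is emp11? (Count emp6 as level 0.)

3

Chain from emp11 up to emp6: emp11 → emp14 → emp4 → emp6. That is 3 steps up, so emp11 is 3 levels below emp6.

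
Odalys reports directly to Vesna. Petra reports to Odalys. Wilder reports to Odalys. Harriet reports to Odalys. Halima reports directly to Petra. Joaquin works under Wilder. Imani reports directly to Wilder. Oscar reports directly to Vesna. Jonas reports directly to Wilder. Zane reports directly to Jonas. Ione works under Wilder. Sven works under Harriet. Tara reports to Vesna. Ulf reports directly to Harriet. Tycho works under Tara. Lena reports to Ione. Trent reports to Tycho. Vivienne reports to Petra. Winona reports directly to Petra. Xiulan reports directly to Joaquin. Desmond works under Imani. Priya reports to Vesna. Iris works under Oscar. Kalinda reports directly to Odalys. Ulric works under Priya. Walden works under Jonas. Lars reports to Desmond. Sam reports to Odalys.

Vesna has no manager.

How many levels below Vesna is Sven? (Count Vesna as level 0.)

Chain from Sven up to Vesna: Sven → Harriet → Odalys → Vesna. That is 3 steps up, so Sven is 3 levels below Vesna.

3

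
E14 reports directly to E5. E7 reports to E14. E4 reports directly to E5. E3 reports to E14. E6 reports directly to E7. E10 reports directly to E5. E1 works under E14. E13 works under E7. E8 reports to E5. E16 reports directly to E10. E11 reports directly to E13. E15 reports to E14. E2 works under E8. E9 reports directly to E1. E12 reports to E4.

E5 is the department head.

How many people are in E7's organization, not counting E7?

E7 directly manages E6, E13. E6 has no reports. Under E13: E11 (1). So E7's organization is 2 direct reports plus everyone under them: 1 + 2 = 3.

3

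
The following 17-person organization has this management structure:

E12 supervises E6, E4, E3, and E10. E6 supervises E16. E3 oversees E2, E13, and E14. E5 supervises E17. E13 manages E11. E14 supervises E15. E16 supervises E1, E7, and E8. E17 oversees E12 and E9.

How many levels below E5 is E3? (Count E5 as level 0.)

3

Chain from E3 up to E5: E3 → E12 → E17 → E5. That is 3 steps up, so E3 is 3 levels below E5.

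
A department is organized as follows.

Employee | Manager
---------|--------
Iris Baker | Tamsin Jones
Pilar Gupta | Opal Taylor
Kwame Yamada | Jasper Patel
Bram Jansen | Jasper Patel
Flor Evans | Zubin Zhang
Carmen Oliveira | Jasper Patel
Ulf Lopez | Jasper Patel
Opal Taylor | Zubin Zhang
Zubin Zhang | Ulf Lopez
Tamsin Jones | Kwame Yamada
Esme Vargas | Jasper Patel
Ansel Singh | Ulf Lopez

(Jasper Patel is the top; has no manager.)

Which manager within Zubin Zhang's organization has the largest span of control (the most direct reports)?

Zubin Zhang

Direct-report counts within Zubin Zhang's organization: Zubin Zhang has 2; Opal Taylor has 1. The largest is 2, held by Zubin Zhang.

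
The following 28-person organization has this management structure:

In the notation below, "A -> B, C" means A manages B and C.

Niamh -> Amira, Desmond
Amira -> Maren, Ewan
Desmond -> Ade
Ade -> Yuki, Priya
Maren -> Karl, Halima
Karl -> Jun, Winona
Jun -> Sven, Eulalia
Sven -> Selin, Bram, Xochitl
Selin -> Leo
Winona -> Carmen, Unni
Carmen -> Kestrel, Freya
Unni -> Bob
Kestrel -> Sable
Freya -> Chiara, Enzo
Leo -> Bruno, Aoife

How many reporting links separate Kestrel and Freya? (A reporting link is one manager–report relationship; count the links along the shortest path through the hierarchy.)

2

Kestrel is 1 level below Carmen, and Freya is 1 level below Carmen (their lowest common manager). The shortest path runs up from Kestrel to Carmen and back down to Freya: 1 + 1 = 2 links.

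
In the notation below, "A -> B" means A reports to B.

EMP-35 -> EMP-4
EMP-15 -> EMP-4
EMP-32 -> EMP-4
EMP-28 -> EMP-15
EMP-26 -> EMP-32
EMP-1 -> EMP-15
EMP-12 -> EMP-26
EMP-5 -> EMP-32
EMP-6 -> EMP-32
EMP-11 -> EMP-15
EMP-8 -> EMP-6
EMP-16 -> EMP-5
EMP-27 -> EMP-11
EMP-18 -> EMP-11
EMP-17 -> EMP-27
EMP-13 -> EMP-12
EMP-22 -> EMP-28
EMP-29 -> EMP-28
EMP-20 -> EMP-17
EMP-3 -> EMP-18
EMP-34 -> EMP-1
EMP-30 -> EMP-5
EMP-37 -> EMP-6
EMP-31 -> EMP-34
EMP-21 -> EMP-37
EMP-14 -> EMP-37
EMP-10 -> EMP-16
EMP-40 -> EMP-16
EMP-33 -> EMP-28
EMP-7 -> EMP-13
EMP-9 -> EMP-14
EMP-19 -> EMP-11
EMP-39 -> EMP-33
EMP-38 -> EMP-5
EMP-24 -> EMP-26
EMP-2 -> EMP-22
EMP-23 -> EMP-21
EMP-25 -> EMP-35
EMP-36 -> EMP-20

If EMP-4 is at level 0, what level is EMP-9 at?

5

Chain from EMP-9 up to EMP-4: EMP-9 → EMP-14 → EMP-37 → EMP-6 → EMP-32 → EMP-4. That is 5 steps up, so EMP-9 is 5 levels below EMP-4.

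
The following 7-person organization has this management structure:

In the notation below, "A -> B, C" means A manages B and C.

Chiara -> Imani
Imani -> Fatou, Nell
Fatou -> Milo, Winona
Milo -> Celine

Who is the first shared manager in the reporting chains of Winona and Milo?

Winona's chain of managers is Fatou, Imani, Chiara. Milo's chain of managers is Fatou, Imani, Chiara. The first manager that appears in both chains is Fatou.

Fatou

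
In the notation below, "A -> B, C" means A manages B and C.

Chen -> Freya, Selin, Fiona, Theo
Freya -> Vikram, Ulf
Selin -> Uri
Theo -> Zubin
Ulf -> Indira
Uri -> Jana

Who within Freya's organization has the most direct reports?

Direct-report counts within Freya's organization: Freya has 2; Ulf has 1. The largest is 2, held by Freya.

Freya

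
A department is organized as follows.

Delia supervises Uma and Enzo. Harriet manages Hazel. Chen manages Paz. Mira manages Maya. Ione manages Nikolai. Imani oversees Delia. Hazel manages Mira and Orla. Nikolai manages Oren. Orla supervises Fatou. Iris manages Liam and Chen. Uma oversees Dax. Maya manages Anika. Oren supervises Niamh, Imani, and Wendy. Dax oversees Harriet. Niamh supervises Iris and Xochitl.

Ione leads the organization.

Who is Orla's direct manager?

Orla reports directly to Hazel.

Hazel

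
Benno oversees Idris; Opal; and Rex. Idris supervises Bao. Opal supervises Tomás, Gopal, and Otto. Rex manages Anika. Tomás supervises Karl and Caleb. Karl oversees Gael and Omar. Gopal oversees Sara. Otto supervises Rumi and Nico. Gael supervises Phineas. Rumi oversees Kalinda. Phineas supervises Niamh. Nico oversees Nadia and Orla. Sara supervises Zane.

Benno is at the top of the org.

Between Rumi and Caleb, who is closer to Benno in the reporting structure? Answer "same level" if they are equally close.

same level

Both Rumi and Caleb are 3 levels below Benno.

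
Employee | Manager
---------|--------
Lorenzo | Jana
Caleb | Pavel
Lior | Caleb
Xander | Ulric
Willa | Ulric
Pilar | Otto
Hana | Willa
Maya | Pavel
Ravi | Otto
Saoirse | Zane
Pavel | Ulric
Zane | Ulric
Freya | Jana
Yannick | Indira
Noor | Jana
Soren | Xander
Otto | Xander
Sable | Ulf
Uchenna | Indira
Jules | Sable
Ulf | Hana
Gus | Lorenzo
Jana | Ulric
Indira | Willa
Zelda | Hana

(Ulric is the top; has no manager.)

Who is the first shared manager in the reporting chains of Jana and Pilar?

Ulric

Jana's chain of managers is Ulric. Pilar's chain of managers is Otto, Xander, Ulric. The first manager that appears in both chains is Ulric.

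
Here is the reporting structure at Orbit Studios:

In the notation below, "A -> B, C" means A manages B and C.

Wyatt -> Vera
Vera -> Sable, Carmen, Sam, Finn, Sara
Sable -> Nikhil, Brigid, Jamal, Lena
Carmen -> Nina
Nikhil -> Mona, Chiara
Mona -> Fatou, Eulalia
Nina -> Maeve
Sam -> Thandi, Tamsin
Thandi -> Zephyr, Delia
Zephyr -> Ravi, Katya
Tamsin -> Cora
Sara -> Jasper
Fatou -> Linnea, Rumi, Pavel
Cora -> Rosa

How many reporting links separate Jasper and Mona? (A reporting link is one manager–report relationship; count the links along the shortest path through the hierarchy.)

5

Jasper is 2 levels below Vera, and Mona is 3 levels below Vera (their lowest common manager). The shortest path runs up from Jasper to Vera and back down to Mona: 2 + 3 = 5 links.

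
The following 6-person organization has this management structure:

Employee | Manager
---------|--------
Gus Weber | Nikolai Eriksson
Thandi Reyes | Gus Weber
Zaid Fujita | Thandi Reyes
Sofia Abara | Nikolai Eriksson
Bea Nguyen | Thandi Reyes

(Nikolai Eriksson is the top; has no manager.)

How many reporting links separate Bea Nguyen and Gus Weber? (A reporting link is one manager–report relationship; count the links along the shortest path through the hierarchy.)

2

Bea Nguyen is in Gus Weber's organization: the chain from Bea Nguyen up to Gus Weber is Bea Nguyen → Thandi Reyes → Gus Weber, which is 2 links.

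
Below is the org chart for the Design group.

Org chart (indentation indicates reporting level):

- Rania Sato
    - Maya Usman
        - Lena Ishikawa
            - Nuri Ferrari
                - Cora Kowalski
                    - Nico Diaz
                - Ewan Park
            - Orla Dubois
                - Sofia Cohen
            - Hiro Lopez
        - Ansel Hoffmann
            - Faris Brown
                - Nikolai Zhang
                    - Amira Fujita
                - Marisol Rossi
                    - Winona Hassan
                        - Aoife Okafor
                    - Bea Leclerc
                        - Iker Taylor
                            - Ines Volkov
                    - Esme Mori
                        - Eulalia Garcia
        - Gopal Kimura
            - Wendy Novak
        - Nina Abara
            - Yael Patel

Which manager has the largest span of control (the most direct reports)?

Maya Usman

Direct-report counts: Rania Sato has 1; Maya Usman has 4; Nina Abara has 1; Gopal Kimura has 1; Ansel Hoffmann has 1; Faris Brown has 2; Marisol Rossi has 3; Esme Mori has 1; Bea Leclerc has 1; Iker Taylor has 1; Winona Hassan has 1; Nikolai Zhang has 1; Lena Ishikawa has 3; Orla Dubois has 1; Nuri Ferrari has 2; Cora Kowalski has 1. The largest is 4, held by Maya Usman.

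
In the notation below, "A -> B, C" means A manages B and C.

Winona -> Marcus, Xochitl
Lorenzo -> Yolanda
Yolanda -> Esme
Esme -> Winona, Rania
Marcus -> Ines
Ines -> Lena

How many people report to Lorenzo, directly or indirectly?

8

Lorenzo directly manages Yolanda. Under Yolanda: Esme, Rania, Winona, Xochitl, Marcus, Ines, Lena (7). That's 8 in total.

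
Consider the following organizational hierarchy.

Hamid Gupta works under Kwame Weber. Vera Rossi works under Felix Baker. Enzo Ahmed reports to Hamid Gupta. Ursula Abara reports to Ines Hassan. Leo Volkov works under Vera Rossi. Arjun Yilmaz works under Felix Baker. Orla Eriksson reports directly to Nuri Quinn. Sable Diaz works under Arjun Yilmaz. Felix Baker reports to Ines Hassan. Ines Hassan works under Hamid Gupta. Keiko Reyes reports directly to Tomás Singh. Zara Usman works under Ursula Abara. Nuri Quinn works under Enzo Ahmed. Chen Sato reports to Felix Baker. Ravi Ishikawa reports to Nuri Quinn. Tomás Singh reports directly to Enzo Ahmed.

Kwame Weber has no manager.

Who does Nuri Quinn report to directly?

Enzo Ahmed

Nuri Quinn reports directly to Enzo Ahmed.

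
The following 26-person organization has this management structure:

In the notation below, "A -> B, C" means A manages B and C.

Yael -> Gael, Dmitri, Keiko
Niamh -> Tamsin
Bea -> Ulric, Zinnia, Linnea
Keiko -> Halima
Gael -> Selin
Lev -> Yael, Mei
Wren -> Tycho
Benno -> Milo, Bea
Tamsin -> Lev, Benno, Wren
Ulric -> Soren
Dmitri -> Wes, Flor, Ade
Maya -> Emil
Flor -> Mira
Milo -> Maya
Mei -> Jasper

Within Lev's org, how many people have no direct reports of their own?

6

The people in Lev's organization with no one reporting to them are Jasper, Halima, Ade, Mira, Wes, Selin. That is 6.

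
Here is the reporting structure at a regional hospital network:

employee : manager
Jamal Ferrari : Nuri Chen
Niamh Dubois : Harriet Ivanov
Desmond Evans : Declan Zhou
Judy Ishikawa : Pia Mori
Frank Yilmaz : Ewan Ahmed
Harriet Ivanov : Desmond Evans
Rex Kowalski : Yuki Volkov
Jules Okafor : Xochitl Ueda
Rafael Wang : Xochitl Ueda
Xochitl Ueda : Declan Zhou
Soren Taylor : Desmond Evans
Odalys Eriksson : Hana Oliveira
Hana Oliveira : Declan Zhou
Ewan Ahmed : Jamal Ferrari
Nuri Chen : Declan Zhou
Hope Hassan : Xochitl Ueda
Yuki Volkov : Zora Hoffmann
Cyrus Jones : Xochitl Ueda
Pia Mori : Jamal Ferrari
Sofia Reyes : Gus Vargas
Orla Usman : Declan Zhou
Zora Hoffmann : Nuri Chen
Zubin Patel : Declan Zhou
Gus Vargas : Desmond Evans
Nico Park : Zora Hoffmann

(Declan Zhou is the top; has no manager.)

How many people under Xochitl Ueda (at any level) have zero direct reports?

The people in Xochitl Ueda's organization with no one reporting to them are Jules Okafor, Rafael Wang, Cyrus Jones, Hope Hassan. That is 4.

4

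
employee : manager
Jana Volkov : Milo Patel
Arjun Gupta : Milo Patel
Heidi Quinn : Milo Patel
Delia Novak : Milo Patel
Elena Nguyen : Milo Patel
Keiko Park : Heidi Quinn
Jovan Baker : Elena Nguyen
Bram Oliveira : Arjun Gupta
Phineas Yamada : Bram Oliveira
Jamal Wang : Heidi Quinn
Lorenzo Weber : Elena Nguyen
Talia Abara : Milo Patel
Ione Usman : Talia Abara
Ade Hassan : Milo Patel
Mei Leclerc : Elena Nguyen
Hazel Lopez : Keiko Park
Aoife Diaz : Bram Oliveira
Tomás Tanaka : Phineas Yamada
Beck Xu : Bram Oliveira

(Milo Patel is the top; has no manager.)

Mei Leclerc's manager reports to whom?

Milo Patel

Mei Leclerc reports to Elena Nguyen, and Elena Nguyen reports to Milo Patel. So Mei Leclerc's skip-level manager is Milo Patel.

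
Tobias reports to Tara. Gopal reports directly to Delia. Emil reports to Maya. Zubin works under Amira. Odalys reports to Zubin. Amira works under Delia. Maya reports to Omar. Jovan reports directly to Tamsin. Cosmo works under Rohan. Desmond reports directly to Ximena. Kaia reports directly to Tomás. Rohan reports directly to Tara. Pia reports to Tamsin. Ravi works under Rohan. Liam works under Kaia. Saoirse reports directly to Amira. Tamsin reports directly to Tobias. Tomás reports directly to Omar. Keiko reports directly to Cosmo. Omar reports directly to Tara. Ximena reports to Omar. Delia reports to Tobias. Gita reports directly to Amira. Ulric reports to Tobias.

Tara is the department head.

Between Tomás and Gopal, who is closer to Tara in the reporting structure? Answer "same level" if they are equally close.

Tomás

Tomás is 2 levels below Tara; Gopal is 3. Tomás is higher.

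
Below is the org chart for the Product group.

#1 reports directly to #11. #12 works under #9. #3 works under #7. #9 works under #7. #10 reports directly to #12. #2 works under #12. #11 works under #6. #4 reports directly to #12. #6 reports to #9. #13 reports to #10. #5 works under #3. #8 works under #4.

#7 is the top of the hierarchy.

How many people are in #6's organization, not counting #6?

#6 directly manages #11. Under #11: #1 (1). That's 2 in total.

2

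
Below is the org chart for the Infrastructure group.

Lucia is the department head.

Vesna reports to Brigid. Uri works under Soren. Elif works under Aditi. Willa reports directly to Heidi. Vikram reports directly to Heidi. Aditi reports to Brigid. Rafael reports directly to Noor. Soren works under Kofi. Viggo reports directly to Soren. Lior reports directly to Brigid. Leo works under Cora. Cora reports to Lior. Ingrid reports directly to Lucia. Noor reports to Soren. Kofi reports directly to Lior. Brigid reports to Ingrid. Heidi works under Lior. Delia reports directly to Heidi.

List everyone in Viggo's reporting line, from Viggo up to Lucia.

Viggo -> Soren -> Kofi -> Lior -> Brigid -> Ingrid -> Lucia

Viggo reports to Soren. Soren reports to Kofi. Kofi reports to Lior. Lior reports to Brigid. Brigid reports to Ingrid. Ingrid reports to Lucia. Lucia is at the top.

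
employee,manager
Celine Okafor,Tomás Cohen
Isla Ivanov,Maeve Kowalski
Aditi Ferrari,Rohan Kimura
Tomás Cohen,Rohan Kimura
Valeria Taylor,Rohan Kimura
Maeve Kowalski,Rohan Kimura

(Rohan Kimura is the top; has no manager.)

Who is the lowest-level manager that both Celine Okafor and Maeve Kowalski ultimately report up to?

Celine Okafor's chain of managers is Tomás Cohen, Rohan Kimura. Maeve Kowalski's chain of managers is Rohan Kimura. The first manager that appears in both chains is Rohan Kimura.

Rohan Kimura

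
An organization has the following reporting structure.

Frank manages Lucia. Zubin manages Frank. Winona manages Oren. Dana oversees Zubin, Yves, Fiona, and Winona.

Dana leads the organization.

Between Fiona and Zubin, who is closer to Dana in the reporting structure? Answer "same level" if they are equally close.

same level

Both Fiona and Zubin are 1 level below Dana.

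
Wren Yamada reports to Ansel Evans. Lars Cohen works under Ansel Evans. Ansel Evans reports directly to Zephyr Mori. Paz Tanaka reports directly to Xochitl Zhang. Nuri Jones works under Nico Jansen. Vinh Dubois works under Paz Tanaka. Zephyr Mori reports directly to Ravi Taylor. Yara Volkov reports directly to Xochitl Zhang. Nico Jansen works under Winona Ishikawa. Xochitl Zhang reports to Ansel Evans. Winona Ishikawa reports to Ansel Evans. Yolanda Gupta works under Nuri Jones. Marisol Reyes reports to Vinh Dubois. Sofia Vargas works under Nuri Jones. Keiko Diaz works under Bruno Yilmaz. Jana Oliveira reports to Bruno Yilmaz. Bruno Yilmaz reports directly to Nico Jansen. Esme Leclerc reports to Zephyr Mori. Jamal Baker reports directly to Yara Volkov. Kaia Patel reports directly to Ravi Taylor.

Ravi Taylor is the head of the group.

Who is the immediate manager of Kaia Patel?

Ravi Taylor

Kaia Patel reports directly to Ravi Taylor.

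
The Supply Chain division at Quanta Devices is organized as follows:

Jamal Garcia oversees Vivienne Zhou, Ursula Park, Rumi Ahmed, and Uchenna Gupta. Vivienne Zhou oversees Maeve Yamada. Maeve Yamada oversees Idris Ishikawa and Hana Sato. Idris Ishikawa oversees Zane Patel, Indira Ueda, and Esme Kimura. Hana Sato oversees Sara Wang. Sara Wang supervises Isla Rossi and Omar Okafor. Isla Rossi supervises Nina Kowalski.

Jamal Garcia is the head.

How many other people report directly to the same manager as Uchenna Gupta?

3

Uchenna Gupta reports to Jamal Garcia. Jamal Garcia's other direct reports are Vivienne Zhou, Ursula Park, Rumi Ahmed — 3 peers.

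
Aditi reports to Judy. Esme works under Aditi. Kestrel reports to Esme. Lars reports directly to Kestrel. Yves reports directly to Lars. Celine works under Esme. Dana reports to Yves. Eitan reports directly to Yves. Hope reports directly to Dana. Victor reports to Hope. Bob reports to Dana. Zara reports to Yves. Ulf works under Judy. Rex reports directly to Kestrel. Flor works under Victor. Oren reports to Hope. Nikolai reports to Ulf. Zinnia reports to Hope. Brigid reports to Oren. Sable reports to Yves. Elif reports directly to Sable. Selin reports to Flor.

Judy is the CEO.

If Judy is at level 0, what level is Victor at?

Chain from Victor up to Judy: Victor → Hope → Dana → Yves → Lars → Kestrel → Esme → Aditi → Judy. That is 8 steps up, so Victor is 8 levels below Judy.

8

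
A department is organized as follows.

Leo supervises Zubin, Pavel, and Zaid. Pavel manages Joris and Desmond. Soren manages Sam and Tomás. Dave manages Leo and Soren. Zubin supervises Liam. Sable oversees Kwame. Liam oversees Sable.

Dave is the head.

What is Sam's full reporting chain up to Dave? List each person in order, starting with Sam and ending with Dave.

Sam -> Soren -> Dave

Sam reports to Soren. Soren reports to Dave. Dave is at the top.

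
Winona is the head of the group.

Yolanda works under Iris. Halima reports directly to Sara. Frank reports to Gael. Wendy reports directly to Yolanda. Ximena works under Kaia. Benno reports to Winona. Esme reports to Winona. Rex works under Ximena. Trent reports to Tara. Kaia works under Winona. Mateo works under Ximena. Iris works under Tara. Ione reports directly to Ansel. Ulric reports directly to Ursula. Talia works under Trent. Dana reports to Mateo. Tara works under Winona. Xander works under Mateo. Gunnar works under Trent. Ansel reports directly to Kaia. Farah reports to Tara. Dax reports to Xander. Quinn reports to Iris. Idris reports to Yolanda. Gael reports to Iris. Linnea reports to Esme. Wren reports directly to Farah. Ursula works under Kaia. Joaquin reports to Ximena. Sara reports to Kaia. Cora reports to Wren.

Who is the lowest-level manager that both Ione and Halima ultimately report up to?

Ione's chain of managers is Ansel, Kaia, Winona. Halima's chain of managers is Sara, Kaia, Winona. The first manager that appears in both chains is Kaia.

Kaia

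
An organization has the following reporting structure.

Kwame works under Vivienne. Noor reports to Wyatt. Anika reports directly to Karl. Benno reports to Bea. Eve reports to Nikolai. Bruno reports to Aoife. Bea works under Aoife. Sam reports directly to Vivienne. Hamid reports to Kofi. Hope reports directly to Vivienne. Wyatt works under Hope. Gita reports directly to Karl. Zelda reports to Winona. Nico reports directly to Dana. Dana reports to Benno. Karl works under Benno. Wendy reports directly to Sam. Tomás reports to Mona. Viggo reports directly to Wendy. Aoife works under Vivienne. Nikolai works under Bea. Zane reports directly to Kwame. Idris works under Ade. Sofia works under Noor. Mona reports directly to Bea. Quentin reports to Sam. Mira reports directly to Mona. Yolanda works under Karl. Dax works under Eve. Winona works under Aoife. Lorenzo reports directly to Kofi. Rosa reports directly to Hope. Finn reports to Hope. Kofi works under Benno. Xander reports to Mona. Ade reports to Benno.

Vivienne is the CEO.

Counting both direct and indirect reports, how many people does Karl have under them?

Karl directly manages Gita, Anika, Yolanda. Gita has no reports. Anika has no reports. Yolanda has no reports. So Karl's organization is 3 direct reports plus everyone under them: 1 + 1 + 1 = 3.

3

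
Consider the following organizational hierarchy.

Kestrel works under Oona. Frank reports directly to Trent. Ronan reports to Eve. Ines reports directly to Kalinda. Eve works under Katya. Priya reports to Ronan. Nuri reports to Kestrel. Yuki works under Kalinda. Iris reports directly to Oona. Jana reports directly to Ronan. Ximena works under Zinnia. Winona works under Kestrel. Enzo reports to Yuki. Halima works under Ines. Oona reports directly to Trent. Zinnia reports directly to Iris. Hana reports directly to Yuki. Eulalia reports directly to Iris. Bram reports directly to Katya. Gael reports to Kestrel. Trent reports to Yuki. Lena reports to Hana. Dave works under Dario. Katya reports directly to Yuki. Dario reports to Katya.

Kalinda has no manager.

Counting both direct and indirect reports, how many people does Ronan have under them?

2

Ronan directly manages Priya, Jana. Priya has no reports. Jana has no reports. So Ronan's organization is 2 direct reports plus everyone under them: 1 + 1 = 2.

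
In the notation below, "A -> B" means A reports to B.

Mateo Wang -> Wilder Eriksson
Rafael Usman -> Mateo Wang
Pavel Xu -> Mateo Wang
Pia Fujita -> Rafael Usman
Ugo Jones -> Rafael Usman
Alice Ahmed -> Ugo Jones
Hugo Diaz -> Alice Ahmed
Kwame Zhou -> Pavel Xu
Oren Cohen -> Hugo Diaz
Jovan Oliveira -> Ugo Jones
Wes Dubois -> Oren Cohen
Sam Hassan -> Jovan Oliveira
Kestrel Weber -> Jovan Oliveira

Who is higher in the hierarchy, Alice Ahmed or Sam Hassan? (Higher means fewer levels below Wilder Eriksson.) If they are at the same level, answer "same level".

Alice Ahmed is 4 levels below Wilder Eriksson; Sam Hassan is 5. Alice Ahmed is higher.

Alice Ahmed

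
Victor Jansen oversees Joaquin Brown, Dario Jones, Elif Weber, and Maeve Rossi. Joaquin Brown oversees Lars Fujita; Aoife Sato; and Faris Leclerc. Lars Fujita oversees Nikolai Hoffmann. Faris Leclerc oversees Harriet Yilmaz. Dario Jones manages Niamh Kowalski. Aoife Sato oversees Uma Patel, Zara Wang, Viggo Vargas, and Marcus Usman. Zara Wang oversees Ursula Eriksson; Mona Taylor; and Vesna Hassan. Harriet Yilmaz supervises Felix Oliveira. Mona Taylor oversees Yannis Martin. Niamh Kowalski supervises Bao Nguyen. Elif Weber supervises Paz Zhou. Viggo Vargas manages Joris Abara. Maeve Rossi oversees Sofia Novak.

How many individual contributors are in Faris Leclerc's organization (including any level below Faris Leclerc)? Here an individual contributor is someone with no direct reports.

The only person in Faris Leclerc's organization with no one reporting to them is Felix Oliveira. That is 1.

1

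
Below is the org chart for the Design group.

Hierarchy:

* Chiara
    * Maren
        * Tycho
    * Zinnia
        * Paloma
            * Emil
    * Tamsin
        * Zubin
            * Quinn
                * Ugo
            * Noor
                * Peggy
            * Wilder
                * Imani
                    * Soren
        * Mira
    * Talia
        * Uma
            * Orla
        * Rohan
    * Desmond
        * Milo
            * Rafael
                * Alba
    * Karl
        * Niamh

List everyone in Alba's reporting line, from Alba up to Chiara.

Alba reports to Rafael. Rafael reports to Milo. Milo reports to Desmond. Desmond reports to Chiara. Chiara is at the top.

Alba -> Rafael -> Milo -> Desmond -> Chiara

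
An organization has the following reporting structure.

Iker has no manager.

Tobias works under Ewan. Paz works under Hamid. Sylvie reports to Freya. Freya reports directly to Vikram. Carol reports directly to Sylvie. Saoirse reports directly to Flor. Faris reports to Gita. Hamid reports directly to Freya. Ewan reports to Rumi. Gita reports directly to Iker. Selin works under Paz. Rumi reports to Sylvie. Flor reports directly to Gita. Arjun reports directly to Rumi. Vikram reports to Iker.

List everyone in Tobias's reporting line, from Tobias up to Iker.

Tobias -> Ewan -> Rumi -> Sylvie -> Freya -> Vikram -> Iker

Tobias reports to Ewan. Ewan reports to Rumi. Rumi reports to Sylvie. Sylvie reports to Freya. Freya reports to Vikram. Vikram reports to Iker. Iker is at the top.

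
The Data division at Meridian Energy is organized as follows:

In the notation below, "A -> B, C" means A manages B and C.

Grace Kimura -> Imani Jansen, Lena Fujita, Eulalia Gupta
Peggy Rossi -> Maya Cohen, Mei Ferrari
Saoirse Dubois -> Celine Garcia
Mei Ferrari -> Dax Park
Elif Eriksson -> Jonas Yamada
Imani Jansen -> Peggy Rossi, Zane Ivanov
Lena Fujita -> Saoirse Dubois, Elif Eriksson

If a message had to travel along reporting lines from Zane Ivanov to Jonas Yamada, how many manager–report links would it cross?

5

Zane Ivanov is 2 levels below Grace Kimura, and Jonas Yamada is 3 levels below Grace Kimura (their lowest common manager). The shortest path runs up from Zane Ivanov to Grace Kimura and back down to Jonas Yamada: 2 + 3 = 5 links.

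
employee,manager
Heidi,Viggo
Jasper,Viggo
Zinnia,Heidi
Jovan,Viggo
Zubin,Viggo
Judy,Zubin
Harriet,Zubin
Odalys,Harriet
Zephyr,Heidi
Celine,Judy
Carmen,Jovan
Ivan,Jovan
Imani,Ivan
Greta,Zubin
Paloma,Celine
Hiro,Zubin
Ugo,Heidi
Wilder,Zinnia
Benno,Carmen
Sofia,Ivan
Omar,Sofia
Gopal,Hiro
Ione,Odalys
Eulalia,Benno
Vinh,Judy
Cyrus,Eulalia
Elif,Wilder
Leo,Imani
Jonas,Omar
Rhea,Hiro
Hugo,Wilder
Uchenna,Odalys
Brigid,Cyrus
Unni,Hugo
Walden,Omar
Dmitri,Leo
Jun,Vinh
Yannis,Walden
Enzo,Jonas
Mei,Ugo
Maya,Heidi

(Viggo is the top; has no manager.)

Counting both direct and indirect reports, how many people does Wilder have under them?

Wilder directly manages Elif, Hugo. Elif has no reports. Under Hugo: Unni (1). So Wilder's organization is 2 direct reports plus everyone under them: 1 + 2 = 3.

3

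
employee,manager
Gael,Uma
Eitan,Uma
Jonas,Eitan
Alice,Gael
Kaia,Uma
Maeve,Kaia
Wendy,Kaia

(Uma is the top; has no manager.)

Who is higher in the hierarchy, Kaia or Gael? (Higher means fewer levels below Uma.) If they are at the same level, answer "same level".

same level

Both Kaia and Gael are 1 level below Uma.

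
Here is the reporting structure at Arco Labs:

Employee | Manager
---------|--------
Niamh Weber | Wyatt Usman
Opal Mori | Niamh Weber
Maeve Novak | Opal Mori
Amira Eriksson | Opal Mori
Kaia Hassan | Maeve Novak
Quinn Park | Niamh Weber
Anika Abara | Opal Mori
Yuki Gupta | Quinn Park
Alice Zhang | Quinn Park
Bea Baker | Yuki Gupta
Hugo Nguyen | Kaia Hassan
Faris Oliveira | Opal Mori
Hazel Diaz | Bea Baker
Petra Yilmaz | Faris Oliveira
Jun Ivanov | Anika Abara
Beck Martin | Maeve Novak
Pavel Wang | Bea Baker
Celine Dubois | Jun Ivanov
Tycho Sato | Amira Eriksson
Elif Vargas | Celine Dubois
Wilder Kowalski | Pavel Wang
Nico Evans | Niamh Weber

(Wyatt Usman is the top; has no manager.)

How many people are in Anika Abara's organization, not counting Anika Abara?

Anika Abara directly manages Jun Ivanov. Under Jun Ivanov: Celine Dubois, Elif Vargas (2). That's 3 in total.

3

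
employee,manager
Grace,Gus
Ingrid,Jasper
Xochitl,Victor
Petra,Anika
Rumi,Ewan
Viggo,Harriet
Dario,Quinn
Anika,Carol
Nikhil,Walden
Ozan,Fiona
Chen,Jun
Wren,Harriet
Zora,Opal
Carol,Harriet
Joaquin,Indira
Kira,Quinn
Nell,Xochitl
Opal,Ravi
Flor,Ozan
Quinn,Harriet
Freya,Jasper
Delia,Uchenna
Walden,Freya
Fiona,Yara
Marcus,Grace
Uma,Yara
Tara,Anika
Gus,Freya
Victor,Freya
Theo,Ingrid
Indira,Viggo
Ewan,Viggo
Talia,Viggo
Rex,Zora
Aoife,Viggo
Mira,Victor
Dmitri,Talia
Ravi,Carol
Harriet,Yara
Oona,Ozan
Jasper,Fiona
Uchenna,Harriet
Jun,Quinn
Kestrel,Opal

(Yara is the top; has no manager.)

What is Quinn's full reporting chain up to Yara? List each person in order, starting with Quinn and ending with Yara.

Quinn reports to Harriet. Harriet reports to Yara. Yara is at the top.

Quinn -> Harriet -> Yara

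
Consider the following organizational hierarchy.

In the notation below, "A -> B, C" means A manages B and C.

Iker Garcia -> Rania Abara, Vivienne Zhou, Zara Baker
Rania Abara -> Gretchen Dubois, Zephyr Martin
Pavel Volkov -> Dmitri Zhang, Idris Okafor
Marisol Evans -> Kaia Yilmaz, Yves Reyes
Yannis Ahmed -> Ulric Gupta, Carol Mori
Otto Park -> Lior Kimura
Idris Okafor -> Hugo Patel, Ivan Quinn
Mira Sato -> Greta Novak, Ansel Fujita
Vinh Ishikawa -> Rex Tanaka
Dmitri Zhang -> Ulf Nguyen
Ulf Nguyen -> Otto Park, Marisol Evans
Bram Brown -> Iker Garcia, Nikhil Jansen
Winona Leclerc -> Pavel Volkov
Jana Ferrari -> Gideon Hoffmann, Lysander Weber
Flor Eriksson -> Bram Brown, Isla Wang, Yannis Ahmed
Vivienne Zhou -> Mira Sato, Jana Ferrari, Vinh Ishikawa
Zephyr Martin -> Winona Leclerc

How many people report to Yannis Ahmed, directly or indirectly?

2

Yannis Ahmed directly manages Ulric Gupta, Carol Mori. Ulric Gupta has no reports. Carol Mori has no reports. So Yannis Ahmed's organization is 2 direct reports plus everyone under them: 1 + 1 = 2.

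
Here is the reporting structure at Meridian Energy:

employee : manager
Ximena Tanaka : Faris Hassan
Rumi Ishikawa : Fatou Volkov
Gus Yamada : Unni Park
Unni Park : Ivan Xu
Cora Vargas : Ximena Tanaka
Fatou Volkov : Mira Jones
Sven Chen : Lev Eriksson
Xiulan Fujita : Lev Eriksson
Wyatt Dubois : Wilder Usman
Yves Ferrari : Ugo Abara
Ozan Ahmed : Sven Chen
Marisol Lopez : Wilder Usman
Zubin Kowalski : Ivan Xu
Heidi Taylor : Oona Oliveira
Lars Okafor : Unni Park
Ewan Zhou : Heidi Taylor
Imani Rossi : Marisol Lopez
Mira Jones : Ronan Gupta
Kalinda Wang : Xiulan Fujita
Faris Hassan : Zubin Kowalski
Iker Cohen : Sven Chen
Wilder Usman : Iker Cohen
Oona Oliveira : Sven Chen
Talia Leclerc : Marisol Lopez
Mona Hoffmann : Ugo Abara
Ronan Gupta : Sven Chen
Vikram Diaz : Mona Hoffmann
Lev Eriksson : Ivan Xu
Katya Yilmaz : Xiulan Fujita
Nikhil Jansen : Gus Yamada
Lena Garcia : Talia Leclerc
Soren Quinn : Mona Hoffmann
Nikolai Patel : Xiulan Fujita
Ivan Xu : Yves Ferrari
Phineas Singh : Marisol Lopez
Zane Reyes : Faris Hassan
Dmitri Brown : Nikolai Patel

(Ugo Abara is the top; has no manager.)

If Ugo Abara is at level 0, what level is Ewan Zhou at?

7

Chain from Ewan Zhou up to Ugo Abara: Ewan Zhou → Heidi Taylor → Oona Oliveira → Sven Chen → Lev Eriksson → Ivan Xu → Yves Ferrari → Ugo Abara. That is 7 steps up, so Ewan Zhou is 7 levels below Ugo Abara.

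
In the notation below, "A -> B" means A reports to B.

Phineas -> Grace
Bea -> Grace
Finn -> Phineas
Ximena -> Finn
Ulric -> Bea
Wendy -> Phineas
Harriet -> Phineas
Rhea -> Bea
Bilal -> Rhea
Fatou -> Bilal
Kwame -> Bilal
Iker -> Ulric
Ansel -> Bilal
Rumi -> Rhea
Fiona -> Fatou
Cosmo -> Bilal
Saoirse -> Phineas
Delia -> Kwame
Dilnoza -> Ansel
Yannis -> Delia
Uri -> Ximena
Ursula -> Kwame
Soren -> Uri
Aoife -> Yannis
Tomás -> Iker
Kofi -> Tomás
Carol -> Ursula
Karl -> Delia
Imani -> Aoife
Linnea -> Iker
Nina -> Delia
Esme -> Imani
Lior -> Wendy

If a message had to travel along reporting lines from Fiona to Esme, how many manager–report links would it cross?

Fiona is 2 levels below Bilal, and Esme is 6 levels below Bilal (their lowest common manager). The shortest path runs up from Fiona to Bilal and back down to Esme: 2 + 6 = 8 links.

8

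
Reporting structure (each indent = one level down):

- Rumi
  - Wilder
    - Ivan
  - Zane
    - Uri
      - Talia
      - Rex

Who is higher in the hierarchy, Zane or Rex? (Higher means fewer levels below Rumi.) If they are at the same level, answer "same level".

Zane

Zane is 1 level below Rumi; Rex is 3. Zane is higher.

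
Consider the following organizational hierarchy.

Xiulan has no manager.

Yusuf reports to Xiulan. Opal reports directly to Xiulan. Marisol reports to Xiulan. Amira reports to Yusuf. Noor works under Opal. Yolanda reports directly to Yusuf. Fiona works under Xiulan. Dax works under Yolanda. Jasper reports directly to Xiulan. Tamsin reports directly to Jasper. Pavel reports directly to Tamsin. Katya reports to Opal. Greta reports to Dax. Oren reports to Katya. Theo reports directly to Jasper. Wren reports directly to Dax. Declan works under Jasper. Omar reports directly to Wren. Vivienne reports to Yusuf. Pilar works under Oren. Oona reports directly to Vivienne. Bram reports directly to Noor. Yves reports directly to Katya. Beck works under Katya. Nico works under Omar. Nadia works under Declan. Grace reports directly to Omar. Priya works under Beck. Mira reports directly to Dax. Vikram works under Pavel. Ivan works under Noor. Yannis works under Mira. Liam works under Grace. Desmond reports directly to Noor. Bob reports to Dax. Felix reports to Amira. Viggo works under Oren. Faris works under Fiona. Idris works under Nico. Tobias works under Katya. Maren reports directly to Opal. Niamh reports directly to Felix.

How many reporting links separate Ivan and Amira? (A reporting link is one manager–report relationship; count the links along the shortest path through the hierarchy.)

Ivan is 3 levels below Xiulan, and Amira is 2 levels below Xiulan (their lowest common manager). The shortest path runs up from Ivan to Xiulan and back down to Amira: 3 + 2 = 5 links.

5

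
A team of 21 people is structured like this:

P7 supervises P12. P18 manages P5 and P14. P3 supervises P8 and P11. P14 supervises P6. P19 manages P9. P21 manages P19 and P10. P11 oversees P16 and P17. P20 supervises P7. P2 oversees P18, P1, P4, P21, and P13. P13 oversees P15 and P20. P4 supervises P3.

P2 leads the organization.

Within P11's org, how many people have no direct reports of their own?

The people in P11's organization with no one reporting to them are P17, P16. That is 2.

2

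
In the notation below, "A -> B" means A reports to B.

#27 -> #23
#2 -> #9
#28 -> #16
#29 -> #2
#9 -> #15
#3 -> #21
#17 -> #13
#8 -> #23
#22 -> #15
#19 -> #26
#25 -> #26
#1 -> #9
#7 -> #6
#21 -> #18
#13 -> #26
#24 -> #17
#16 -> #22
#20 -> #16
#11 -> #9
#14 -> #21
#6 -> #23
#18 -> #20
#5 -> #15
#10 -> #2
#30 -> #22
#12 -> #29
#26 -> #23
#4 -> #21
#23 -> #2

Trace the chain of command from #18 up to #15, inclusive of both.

#18 reports to #20. #20 reports to #16. #16 reports to #22. #22 reports to #15. #15 is at the top.

#18 -> #20 -> #16 -> #22 -> #15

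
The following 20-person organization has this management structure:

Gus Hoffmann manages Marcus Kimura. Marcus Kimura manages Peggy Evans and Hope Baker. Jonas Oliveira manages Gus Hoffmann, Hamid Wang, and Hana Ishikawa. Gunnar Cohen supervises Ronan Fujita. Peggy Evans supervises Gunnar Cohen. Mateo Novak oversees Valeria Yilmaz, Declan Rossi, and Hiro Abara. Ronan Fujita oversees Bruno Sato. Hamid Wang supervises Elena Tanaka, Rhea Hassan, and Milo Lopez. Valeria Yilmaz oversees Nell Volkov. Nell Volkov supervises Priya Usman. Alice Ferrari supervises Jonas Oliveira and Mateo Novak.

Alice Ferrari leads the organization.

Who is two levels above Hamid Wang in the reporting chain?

Hamid Wang reports to Jonas Oliveira, and Jonas Oliveira reports to Alice Ferrari. So Hamid Wang's skip-level manager is Alice Ferrari.

Alice Ferrari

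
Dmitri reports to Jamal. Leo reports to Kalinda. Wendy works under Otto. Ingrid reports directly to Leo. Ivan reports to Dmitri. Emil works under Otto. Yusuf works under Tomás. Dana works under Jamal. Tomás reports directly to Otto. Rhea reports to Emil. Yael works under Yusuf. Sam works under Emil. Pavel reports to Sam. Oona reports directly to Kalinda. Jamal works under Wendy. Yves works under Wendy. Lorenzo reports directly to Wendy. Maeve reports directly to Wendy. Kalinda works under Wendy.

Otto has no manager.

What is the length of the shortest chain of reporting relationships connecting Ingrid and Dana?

Ingrid is 3 levels below Wendy, and Dana is 2 levels below Wendy (their lowest common manager). The shortest path runs up from Ingrid to Wendy and back down to Dana: 3 + 2 = 5 links.

5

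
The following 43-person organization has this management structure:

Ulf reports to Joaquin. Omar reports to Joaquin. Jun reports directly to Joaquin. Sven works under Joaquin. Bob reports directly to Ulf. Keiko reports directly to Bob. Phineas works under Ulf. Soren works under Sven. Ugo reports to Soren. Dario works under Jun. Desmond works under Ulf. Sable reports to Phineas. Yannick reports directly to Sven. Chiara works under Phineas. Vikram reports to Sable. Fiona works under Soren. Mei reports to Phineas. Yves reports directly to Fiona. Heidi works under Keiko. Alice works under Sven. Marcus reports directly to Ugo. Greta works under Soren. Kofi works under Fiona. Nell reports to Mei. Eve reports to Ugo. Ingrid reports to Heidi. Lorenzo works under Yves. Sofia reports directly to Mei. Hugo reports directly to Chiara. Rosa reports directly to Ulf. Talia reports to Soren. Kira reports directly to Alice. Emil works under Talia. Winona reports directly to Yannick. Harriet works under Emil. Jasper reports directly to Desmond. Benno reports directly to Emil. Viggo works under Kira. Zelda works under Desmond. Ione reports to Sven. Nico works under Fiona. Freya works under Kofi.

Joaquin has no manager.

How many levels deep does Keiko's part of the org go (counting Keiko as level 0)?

The longest chain under Keiko runs Keiko → Heidi → Ingrid, which is 2 levels below Keiko.

2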